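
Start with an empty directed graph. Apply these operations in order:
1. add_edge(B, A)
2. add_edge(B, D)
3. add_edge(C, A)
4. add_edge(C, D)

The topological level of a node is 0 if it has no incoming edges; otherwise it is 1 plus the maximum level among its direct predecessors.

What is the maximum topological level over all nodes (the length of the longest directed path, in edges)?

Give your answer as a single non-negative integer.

Op 1: add_edge(B, A). Edges now: 1
Op 2: add_edge(B, D). Edges now: 2
Op 3: add_edge(C, A). Edges now: 3
Op 4: add_edge(C, D). Edges now: 4
Compute levels (Kahn BFS):
  sources (in-degree 0): B, C
  process B: level=0
    B->A: in-degree(A)=1, level(A)>=1
    B->D: in-degree(D)=1, level(D)>=1
  process C: level=0
    C->A: in-degree(A)=0, level(A)=1, enqueue
    C->D: in-degree(D)=0, level(D)=1, enqueue
  process A: level=1
  process D: level=1
All levels: A:1, B:0, C:0, D:1
max level = 1

Answer: 1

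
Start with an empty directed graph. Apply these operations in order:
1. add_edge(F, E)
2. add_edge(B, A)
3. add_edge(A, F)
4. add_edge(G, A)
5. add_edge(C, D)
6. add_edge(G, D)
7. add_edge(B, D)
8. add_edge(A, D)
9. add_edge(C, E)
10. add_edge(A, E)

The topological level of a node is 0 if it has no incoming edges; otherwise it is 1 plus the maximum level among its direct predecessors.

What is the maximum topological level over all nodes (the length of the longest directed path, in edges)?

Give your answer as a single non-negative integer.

Op 1: add_edge(F, E). Edges now: 1
Op 2: add_edge(B, A). Edges now: 2
Op 3: add_edge(A, F). Edges now: 3
Op 4: add_edge(G, A). Edges now: 4
Op 5: add_edge(C, D). Edges now: 5
Op 6: add_edge(G, D). Edges now: 6
Op 7: add_edge(B, D). Edges now: 7
Op 8: add_edge(A, D). Edges now: 8
Op 9: add_edge(C, E). Edges now: 9
Op 10: add_edge(A, E). Edges now: 10
Compute levels (Kahn BFS):
  sources (in-degree 0): B, C, G
  process B: level=0
    B->A: in-degree(A)=1, level(A)>=1
    B->D: in-degree(D)=3, level(D)>=1
  process C: level=0
    C->D: in-degree(D)=2, level(D)>=1
    C->E: in-degree(E)=2, level(E)>=1
  process G: level=0
    G->A: in-degree(A)=0, level(A)=1, enqueue
    G->D: in-degree(D)=1, level(D)>=1
  process A: level=1
    A->D: in-degree(D)=0, level(D)=2, enqueue
    A->E: in-degree(E)=1, level(E)>=2
    A->F: in-degree(F)=0, level(F)=2, enqueue
  process D: level=2
  process F: level=2
    F->E: in-degree(E)=0, level(E)=3, enqueue
  process E: level=3
All levels: A:1, B:0, C:0, D:2, E:3, F:2, G:0
max level = 3

Answer: 3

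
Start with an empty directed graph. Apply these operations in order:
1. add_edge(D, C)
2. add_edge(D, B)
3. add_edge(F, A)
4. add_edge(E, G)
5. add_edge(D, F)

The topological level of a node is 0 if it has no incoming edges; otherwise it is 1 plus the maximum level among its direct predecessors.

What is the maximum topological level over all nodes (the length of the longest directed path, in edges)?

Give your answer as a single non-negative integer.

Answer: 2

Derivation:
Op 1: add_edge(D, C). Edges now: 1
Op 2: add_edge(D, B). Edges now: 2
Op 3: add_edge(F, A). Edges now: 3
Op 4: add_edge(E, G). Edges now: 4
Op 5: add_edge(D, F). Edges now: 5
Compute levels (Kahn BFS):
  sources (in-degree 0): D, E
  process D: level=0
    D->B: in-degree(B)=0, level(B)=1, enqueue
    D->C: in-degree(C)=0, level(C)=1, enqueue
    D->F: in-degree(F)=0, level(F)=1, enqueue
  process E: level=0
    E->G: in-degree(G)=0, level(G)=1, enqueue
  process B: level=1
  process C: level=1
  process F: level=1
    F->A: in-degree(A)=0, level(A)=2, enqueue
  process G: level=1
  process A: level=2
All levels: A:2, B:1, C:1, D:0, E:0, F:1, G:1
max level = 2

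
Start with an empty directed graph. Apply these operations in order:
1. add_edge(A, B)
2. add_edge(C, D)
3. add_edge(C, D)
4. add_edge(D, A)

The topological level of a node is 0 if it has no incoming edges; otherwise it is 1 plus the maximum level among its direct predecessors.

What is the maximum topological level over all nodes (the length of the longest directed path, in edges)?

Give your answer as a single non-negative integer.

Op 1: add_edge(A, B). Edges now: 1
Op 2: add_edge(C, D). Edges now: 2
Op 3: add_edge(C, D) (duplicate, no change). Edges now: 2
Op 4: add_edge(D, A). Edges now: 3
Compute levels (Kahn BFS):
  sources (in-degree 0): C
  process C: level=0
    C->D: in-degree(D)=0, level(D)=1, enqueue
  process D: level=1
    D->A: in-degree(A)=0, level(A)=2, enqueue
  process A: level=2
    A->B: in-degree(B)=0, level(B)=3, enqueue
  process B: level=3
All levels: A:2, B:3, C:0, D:1
max level = 3

Answer: 3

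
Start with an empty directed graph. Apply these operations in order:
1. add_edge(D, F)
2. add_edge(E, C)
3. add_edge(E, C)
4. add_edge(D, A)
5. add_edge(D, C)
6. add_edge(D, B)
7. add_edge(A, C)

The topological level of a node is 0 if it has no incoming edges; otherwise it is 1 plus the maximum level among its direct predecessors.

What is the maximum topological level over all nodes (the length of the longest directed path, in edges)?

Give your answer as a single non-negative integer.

Op 1: add_edge(D, F). Edges now: 1
Op 2: add_edge(E, C). Edges now: 2
Op 3: add_edge(E, C) (duplicate, no change). Edges now: 2
Op 4: add_edge(D, A). Edges now: 3
Op 5: add_edge(D, C). Edges now: 4
Op 6: add_edge(D, B). Edges now: 5
Op 7: add_edge(A, C). Edges now: 6
Compute levels (Kahn BFS):
  sources (in-degree 0): D, E
  process D: level=0
    D->A: in-degree(A)=0, level(A)=1, enqueue
    D->B: in-degree(B)=0, level(B)=1, enqueue
    D->C: in-degree(C)=2, level(C)>=1
    D->F: in-degree(F)=0, level(F)=1, enqueue
  process E: level=0
    E->C: in-degree(C)=1, level(C)>=1
  process A: level=1
    A->C: in-degree(C)=0, level(C)=2, enqueue
  process B: level=1
  process F: level=1
  process C: level=2
All levels: A:1, B:1, C:2, D:0, E:0, F:1
max level = 2

Answer: 2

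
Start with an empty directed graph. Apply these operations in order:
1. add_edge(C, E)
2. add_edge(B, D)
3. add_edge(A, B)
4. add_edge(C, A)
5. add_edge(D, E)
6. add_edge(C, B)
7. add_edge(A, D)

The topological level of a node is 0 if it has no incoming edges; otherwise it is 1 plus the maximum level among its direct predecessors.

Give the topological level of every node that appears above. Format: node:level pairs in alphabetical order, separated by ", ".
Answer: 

Answer: A:1, B:2, C:0, D:3, E:4

Derivation:
Op 1: add_edge(C, E). Edges now: 1
Op 2: add_edge(B, D). Edges now: 2
Op 3: add_edge(A, B). Edges now: 3
Op 4: add_edge(C, A). Edges now: 4
Op 5: add_edge(D, E). Edges now: 5
Op 6: add_edge(C, B). Edges now: 6
Op 7: add_edge(A, D). Edges now: 7
Compute levels (Kahn BFS):
  sources (in-degree 0): C
  process C: level=0
    C->A: in-degree(A)=0, level(A)=1, enqueue
    C->B: in-degree(B)=1, level(B)>=1
    C->E: in-degree(E)=1, level(E)>=1
  process A: level=1
    A->B: in-degree(B)=0, level(B)=2, enqueue
    A->D: in-degree(D)=1, level(D)>=2
  process B: level=2
    B->D: in-degree(D)=0, level(D)=3, enqueue
  process D: level=3
    D->E: in-degree(E)=0, level(E)=4, enqueue
  process E: level=4
All levels: A:1, B:2, C:0, D:3, E:4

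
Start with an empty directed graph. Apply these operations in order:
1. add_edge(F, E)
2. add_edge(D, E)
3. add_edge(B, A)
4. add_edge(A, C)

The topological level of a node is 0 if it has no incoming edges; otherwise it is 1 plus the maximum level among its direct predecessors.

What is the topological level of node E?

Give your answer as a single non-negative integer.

Op 1: add_edge(F, E). Edges now: 1
Op 2: add_edge(D, E). Edges now: 2
Op 3: add_edge(B, A). Edges now: 3
Op 4: add_edge(A, C). Edges now: 4
Compute levels (Kahn BFS):
  sources (in-degree 0): B, D, F
  process B: level=0
    B->A: in-degree(A)=0, level(A)=1, enqueue
  process D: level=0
    D->E: in-degree(E)=1, level(E)>=1
  process F: level=0
    F->E: in-degree(E)=0, level(E)=1, enqueue
  process A: level=1
    A->C: in-degree(C)=0, level(C)=2, enqueue
  process E: level=1
  process C: level=2
All levels: A:1, B:0, C:2, D:0, E:1, F:0
level(E) = 1

Answer: 1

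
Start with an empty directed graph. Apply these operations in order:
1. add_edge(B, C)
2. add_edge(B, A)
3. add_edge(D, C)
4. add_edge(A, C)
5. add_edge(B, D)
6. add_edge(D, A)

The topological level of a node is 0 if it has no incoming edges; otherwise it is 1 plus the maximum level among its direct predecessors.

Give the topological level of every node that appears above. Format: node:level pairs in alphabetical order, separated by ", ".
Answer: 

Answer: A:2, B:0, C:3, D:1

Derivation:
Op 1: add_edge(B, C). Edges now: 1
Op 2: add_edge(B, A). Edges now: 2
Op 3: add_edge(D, C). Edges now: 3
Op 4: add_edge(A, C). Edges now: 4
Op 5: add_edge(B, D). Edges now: 5
Op 6: add_edge(D, A). Edges now: 6
Compute levels (Kahn BFS):
  sources (in-degree 0): B
  process B: level=0
    B->A: in-degree(A)=1, level(A)>=1
    B->C: in-degree(C)=2, level(C)>=1
    B->D: in-degree(D)=0, level(D)=1, enqueue
  process D: level=1
    D->A: in-degree(A)=0, level(A)=2, enqueue
    D->C: in-degree(C)=1, level(C)>=2
  process A: level=2
    A->C: in-degree(C)=0, level(C)=3, enqueue
  process C: level=3
All levels: A:2, B:0, C:3, D:1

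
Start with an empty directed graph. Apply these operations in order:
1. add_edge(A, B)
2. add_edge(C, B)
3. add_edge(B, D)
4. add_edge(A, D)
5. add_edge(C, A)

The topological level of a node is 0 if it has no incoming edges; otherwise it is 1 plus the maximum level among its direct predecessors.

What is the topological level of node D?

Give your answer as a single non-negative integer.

Answer: 3

Derivation:
Op 1: add_edge(A, B). Edges now: 1
Op 2: add_edge(C, B). Edges now: 2
Op 3: add_edge(B, D). Edges now: 3
Op 4: add_edge(A, D). Edges now: 4
Op 5: add_edge(C, A). Edges now: 5
Compute levels (Kahn BFS):
  sources (in-degree 0): C
  process C: level=0
    C->A: in-degree(A)=0, level(A)=1, enqueue
    C->B: in-degree(B)=1, level(B)>=1
  process A: level=1
    A->B: in-degree(B)=0, level(B)=2, enqueue
    A->D: in-degree(D)=1, level(D)>=2
  process B: level=2
    B->D: in-degree(D)=0, level(D)=3, enqueue
  process D: level=3
All levels: A:1, B:2, C:0, D:3
level(D) = 3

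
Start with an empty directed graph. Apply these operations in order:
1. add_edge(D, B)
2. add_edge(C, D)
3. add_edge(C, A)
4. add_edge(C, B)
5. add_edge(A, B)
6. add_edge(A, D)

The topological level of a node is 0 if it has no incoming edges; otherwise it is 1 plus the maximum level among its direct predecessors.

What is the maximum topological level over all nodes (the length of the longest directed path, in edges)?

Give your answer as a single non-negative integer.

Answer: 3

Derivation:
Op 1: add_edge(D, B). Edges now: 1
Op 2: add_edge(C, D). Edges now: 2
Op 3: add_edge(C, A). Edges now: 3
Op 4: add_edge(C, B). Edges now: 4
Op 5: add_edge(A, B). Edges now: 5
Op 6: add_edge(A, D). Edges now: 6
Compute levels (Kahn BFS):
  sources (in-degree 0): C
  process C: level=0
    C->A: in-degree(A)=0, level(A)=1, enqueue
    C->B: in-degree(B)=2, level(B)>=1
    C->D: in-degree(D)=1, level(D)>=1
  process A: level=1
    A->B: in-degree(B)=1, level(B)>=2
    A->D: in-degree(D)=0, level(D)=2, enqueue
  process D: level=2
    D->B: in-degree(B)=0, level(B)=3, enqueue
  process B: level=3
All levels: A:1, B:3, C:0, D:2
max level = 3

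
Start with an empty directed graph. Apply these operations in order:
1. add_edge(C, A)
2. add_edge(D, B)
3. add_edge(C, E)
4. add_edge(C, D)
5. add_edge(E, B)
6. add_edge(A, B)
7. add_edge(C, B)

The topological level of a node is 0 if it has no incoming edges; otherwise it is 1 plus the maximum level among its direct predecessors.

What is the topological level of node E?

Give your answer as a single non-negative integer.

Answer: 1

Derivation:
Op 1: add_edge(C, A). Edges now: 1
Op 2: add_edge(D, B). Edges now: 2
Op 3: add_edge(C, E). Edges now: 3
Op 4: add_edge(C, D). Edges now: 4
Op 5: add_edge(E, B). Edges now: 5
Op 6: add_edge(A, B). Edges now: 6
Op 7: add_edge(C, B). Edges now: 7
Compute levels (Kahn BFS):
  sources (in-degree 0): C
  process C: level=0
    C->A: in-degree(A)=0, level(A)=1, enqueue
    C->B: in-degree(B)=3, level(B)>=1
    C->D: in-degree(D)=0, level(D)=1, enqueue
    C->E: in-degree(E)=0, level(E)=1, enqueue
  process A: level=1
    A->B: in-degree(B)=2, level(B)>=2
  process D: level=1
    D->B: in-degree(B)=1, level(B)>=2
  process E: level=1
    E->B: in-degree(B)=0, level(B)=2, enqueue
  process B: level=2
All levels: A:1, B:2, C:0, D:1, E:1
level(E) = 1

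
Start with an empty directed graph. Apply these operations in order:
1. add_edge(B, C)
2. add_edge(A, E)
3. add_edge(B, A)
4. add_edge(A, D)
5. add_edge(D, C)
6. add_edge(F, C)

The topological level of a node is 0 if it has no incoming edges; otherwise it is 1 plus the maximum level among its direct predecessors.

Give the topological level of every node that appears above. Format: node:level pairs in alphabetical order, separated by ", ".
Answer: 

Answer: A:1, B:0, C:3, D:2, E:2, F:0

Derivation:
Op 1: add_edge(B, C). Edges now: 1
Op 2: add_edge(A, E). Edges now: 2
Op 3: add_edge(B, A). Edges now: 3
Op 4: add_edge(A, D). Edges now: 4
Op 5: add_edge(D, C). Edges now: 5
Op 6: add_edge(F, C). Edges now: 6
Compute levels (Kahn BFS):
  sources (in-degree 0): B, F
  process B: level=0
    B->A: in-degree(A)=0, level(A)=1, enqueue
    B->C: in-degree(C)=2, level(C)>=1
  process F: level=0
    F->C: in-degree(C)=1, level(C)>=1
  process A: level=1
    A->D: in-degree(D)=0, level(D)=2, enqueue
    A->E: in-degree(E)=0, level(E)=2, enqueue
  process D: level=2
    D->C: in-degree(C)=0, level(C)=3, enqueue
  process E: level=2
  process C: level=3
All levels: A:1, B:0, C:3, D:2, E:2, F:0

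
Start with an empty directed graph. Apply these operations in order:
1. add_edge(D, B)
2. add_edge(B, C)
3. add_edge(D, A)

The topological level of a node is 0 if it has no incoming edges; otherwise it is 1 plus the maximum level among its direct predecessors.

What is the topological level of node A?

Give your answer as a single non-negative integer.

Op 1: add_edge(D, B). Edges now: 1
Op 2: add_edge(B, C). Edges now: 2
Op 3: add_edge(D, A). Edges now: 3
Compute levels (Kahn BFS):
  sources (in-degree 0): D
  process D: level=0
    D->A: in-degree(A)=0, level(A)=1, enqueue
    D->B: in-degree(B)=0, level(B)=1, enqueue
  process A: level=1
  process B: level=1
    B->C: in-degree(C)=0, level(C)=2, enqueue
  process C: level=2
All levels: A:1, B:1, C:2, D:0
level(A) = 1

Answer: 1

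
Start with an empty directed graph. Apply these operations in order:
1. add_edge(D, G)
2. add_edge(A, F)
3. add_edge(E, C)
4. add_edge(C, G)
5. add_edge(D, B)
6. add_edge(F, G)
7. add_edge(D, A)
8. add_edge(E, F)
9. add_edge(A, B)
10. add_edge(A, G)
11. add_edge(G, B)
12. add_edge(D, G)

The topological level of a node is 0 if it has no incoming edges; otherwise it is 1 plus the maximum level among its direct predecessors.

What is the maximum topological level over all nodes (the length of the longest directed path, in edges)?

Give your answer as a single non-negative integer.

Answer: 4

Derivation:
Op 1: add_edge(D, G). Edges now: 1
Op 2: add_edge(A, F). Edges now: 2
Op 3: add_edge(E, C). Edges now: 3
Op 4: add_edge(C, G). Edges now: 4
Op 5: add_edge(D, B). Edges now: 5
Op 6: add_edge(F, G). Edges now: 6
Op 7: add_edge(D, A). Edges now: 7
Op 8: add_edge(E, F). Edges now: 8
Op 9: add_edge(A, B). Edges now: 9
Op 10: add_edge(A, G). Edges now: 10
Op 11: add_edge(G, B). Edges now: 11
Op 12: add_edge(D, G) (duplicate, no change). Edges now: 11
Compute levels (Kahn BFS):
  sources (in-degree 0): D, E
  process D: level=0
    D->A: in-degree(A)=0, level(A)=1, enqueue
    D->B: in-degree(B)=2, level(B)>=1
    D->G: in-degree(G)=3, level(G)>=1
  process E: level=0
    E->C: in-degree(C)=0, level(C)=1, enqueue
    E->F: in-degree(F)=1, level(F)>=1
  process A: level=1
    A->B: in-degree(B)=1, level(B)>=2
    A->F: in-degree(F)=0, level(F)=2, enqueue
    A->G: in-degree(G)=2, level(G)>=2
  process C: level=1
    C->G: in-degree(G)=1, level(G)>=2
  process F: level=2
    F->G: in-degree(G)=0, level(G)=3, enqueue
  process G: level=3
    G->B: in-degree(B)=0, level(B)=4, enqueue
  process B: level=4
All levels: A:1, B:4, C:1, D:0, E:0, F:2, G:3
max level = 4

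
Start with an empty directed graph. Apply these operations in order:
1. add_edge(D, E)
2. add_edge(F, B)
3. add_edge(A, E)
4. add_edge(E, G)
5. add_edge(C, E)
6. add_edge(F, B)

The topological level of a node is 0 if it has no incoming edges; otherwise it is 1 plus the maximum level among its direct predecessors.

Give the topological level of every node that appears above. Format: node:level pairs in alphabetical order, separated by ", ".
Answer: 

Op 1: add_edge(D, E). Edges now: 1
Op 2: add_edge(F, B). Edges now: 2
Op 3: add_edge(A, E). Edges now: 3
Op 4: add_edge(E, G). Edges now: 4
Op 5: add_edge(C, E). Edges now: 5
Op 6: add_edge(F, B) (duplicate, no change). Edges now: 5
Compute levels (Kahn BFS):
  sources (in-degree 0): A, C, D, F
  process A: level=0
    A->E: in-degree(E)=2, level(E)>=1
  process C: level=0
    C->E: in-degree(E)=1, level(E)>=1
  process D: level=0
    D->E: in-degree(E)=0, level(E)=1, enqueue
  process F: level=0
    F->B: in-degree(B)=0, level(B)=1, enqueue
  process E: level=1
    E->G: in-degree(G)=0, level(G)=2, enqueue
  process B: level=1
  process G: level=2
All levels: A:0, B:1, C:0, D:0, E:1, F:0, G:2

Answer: A:0, B:1, C:0, D:0, E:1, F:0, G:2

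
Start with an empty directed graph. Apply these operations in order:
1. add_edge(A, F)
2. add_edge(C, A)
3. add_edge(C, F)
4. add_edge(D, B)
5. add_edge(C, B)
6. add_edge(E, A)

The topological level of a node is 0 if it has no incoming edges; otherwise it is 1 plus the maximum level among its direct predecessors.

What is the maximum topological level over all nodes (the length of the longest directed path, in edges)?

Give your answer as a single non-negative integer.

Answer: 2

Derivation:
Op 1: add_edge(A, F). Edges now: 1
Op 2: add_edge(C, A). Edges now: 2
Op 3: add_edge(C, F). Edges now: 3
Op 4: add_edge(D, B). Edges now: 4
Op 5: add_edge(C, B). Edges now: 5
Op 6: add_edge(E, A). Edges now: 6
Compute levels (Kahn BFS):
  sources (in-degree 0): C, D, E
  process C: level=0
    C->A: in-degree(A)=1, level(A)>=1
    C->B: in-degree(B)=1, level(B)>=1
    C->F: in-degree(F)=1, level(F)>=1
  process D: level=0
    D->B: in-degree(B)=0, level(B)=1, enqueue
  process E: level=0
    E->A: in-degree(A)=0, level(A)=1, enqueue
  process B: level=1
  process A: level=1
    A->F: in-degree(F)=0, level(F)=2, enqueue
  process F: level=2
All levels: A:1, B:1, C:0, D:0, E:0, F:2
max level = 2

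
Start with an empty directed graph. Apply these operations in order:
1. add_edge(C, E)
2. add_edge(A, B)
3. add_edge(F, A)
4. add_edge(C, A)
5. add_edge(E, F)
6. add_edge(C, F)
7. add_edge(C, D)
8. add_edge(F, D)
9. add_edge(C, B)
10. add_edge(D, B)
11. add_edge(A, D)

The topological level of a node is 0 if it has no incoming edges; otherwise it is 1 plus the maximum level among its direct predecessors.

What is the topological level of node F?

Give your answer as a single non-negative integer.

Answer: 2

Derivation:
Op 1: add_edge(C, E). Edges now: 1
Op 2: add_edge(A, B). Edges now: 2
Op 3: add_edge(F, A). Edges now: 3
Op 4: add_edge(C, A). Edges now: 4
Op 5: add_edge(E, F). Edges now: 5
Op 6: add_edge(C, F). Edges now: 6
Op 7: add_edge(C, D). Edges now: 7
Op 8: add_edge(F, D). Edges now: 8
Op 9: add_edge(C, B). Edges now: 9
Op 10: add_edge(D, B). Edges now: 10
Op 11: add_edge(A, D). Edges now: 11
Compute levels (Kahn BFS):
  sources (in-degree 0): C
  process C: level=0
    C->A: in-degree(A)=1, level(A)>=1
    C->B: in-degree(B)=2, level(B)>=1
    C->D: in-degree(D)=2, level(D)>=1
    C->E: in-degree(E)=0, level(E)=1, enqueue
    C->F: in-degree(F)=1, level(F)>=1
  process E: level=1
    E->F: in-degree(F)=0, level(F)=2, enqueue
  process F: level=2
    F->A: in-degree(A)=0, level(A)=3, enqueue
    F->D: in-degree(D)=1, level(D)>=3
  process A: level=3
    A->B: in-degree(B)=1, level(B)>=4
    A->D: in-degree(D)=0, level(D)=4, enqueue
  process D: level=4
    D->B: in-degree(B)=0, level(B)=5, enqueue
  process B: level=5
All levels: A:3, B:5, C:0, D:4, E:1, F:2
level(F) = 2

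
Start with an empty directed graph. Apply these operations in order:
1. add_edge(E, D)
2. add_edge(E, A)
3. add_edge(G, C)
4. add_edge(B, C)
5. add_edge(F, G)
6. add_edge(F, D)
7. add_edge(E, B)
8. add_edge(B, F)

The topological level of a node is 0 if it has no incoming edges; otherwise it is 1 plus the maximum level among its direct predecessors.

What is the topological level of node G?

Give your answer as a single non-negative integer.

Answer: 3

Derivation:
Op 1: add_edge(E, D). Edges now: 1
Op 2: add_edge(E, A). Edges now: 2
Op 3: add_edge(G, C). Edges now: 3
Op 4: add_edge(B, C). Edges now: 4
Op 5: add_edge(F, G). Edges now: 5
Op 6: add_edge(F, D). Edges now: 6
Op 7: add_edge(E, B). Edges now: 7
Op 8: add_edge(B, F). Edges now: 8
Compute levels (Kahn BFS):
  sources (in-degree 0): E
  process E: level=0
    E->A: in-degree(A)=0, level(A)=1, enqueue
    E->B: in-degree(B)=0, level(B)=1, enqueue
    E->D: in-degree(D)=1, level(D)>=1
  process A: level=1
  process B: level=1
    B->C: in-degree(C)=1, level(C)>=2
    B->F: in-degree(F)=0, level(F)=2, enqueue
  process F: level=2
    F->D: in-degree(D)=0, level(D)=3, enqueue
    F->G: in-degree(G)=0, level(G)=3, enqueue
  process D: level=3
  process G: level=3
    G->C: in-degree(C)=0, level(C)=4, enqueue
  process C: level=4
All levels: A:1, B:1, C:4, D:3, E:0, F:2, G:3
level(G) = 3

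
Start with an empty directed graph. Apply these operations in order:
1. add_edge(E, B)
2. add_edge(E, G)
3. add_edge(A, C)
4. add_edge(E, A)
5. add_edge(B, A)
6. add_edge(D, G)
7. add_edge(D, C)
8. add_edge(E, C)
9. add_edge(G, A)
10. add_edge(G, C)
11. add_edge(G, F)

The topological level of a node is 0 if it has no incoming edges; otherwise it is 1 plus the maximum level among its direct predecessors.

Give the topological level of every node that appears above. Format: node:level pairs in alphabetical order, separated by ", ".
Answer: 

Op 1: add_edge(E, B). Edges now: 1
Op 2: add_edge(E, G). Edges now: 2
Op 3: add_edge(A, C). Edges now: 3
Op 4: add_edge(E, A). Edges now: 4
Op 5: add_edge(B, A). Edges now: 5
Op 6: add_edge(D, G). Edges now: 6
Op 7: add_edge(D, C). Edges now: 7
Op 8: add_edge(E, C). Edges now: 8
Op 9: add_edge(G, A). Edges now: 9
Op 10: add_edge(G, C). Edges now: 10
Op 11: add_edge(G, F). Edges now: 11
Compute levels (Kahn BFS):
  sources (in-degree 0): D, E
  process D: level=0
    D->C: in-degree(C)=3, level(C)>=1
    D->G: in-degree(G)=1, level(G)>=1
  process E: level=0
    E->A: in-degree(A)=2, level(A)>=1
    E->B: in-degree(B)=0, level(B)=1, enqueue
    E->C: in-degree(C)=2, level(C)>=1
    E->G: in-degree(G)=0, level(G)=1, enqueue
  process B: level=1
    B->A: in-degree(A)=1, level(A)>=2
  process G: level=1
    G->A: in-degree(A)=0, level(A)=2, enqueue
    G->C: in-degree(C)=1, level(C)>=2
    G->F: in-degree(F)=0, level(F)=2, enqueue
  process A: level=2
    A->C: in-degree(C)=0, level(C)=3, enqueue
  process F: level=2
  process C: level=3
All levels: A:2, B:1, C:3, D:0, E:0, F:2, G:1

Answer: A:2, B:1, C:3, D:0, E:0, F:2, G:1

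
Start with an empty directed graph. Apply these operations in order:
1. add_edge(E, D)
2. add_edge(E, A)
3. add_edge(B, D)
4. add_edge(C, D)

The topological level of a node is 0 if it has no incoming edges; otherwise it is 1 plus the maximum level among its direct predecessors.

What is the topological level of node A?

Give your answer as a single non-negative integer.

Answer: 1

Derivation:
Op 1: add_edge(E, D). Edges now: 1
Op 2: add_edge(E, A). Edges now: 2
Op 3: add_edge(B, D). Edges now: 3
Op 4: add_edge(C, D). Edges now: 4
Compute levels (Kahn BFS):
  sources (in-degree 0): B, C, E
  process B: level=0
    B->D: in-degree(D)=2, level(D)>=1
  process C: level=0
    C->D: in-degree(D)=1, level(D)>=1
  process E: level=0
    E->A: in-degree(A)=0, level(A)=1, enqueue
    E->D: in-degree(D)=0, level(D)=1, enqueue
  process A: level=1
  process D: level=1
All levels: A:1, B:0, C:0, D:1, E:0
level(A) = 1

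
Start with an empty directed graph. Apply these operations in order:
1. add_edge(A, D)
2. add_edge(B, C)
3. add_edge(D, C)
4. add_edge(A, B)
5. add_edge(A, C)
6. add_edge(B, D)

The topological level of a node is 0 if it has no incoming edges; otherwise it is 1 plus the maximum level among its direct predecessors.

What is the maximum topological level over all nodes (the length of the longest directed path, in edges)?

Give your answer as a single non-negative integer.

Answer: 3

Derivation:
Op 1: add_edge(A, D). Edges now: 1
Op 2: add_edge(B, C). Edges now: 2
Op 3: add_edge(D, C). Edges now: 3
Op 4: add_edge(A, B). Edges now: 4
Op 5: add_edge(A, C). Edges now: 5
Op 6: add_edge(B, D). Edges now: 6
Compute levels (Kahn BFS):
  sources (in-degree 0): A
  process A: level=0
    A->B: in-degree(B)=0, level(B)=1, enqueue
    A->C: in-degree(C)=2, level(C)>=1
    A->D: in-degree(D)=1, level(D)>=1
  process B: level=1
    B->C: in-degree(C)=1, level(C)>=2
    B->D: in-degree(D)=0, level(D)=2, enqueue
  process D: level=2
    D->C: in-degree(C)=0, level(C)=3, enqueue
  process C: level=3
All levels: A:0, B:1, C:3, D:2
max level = 3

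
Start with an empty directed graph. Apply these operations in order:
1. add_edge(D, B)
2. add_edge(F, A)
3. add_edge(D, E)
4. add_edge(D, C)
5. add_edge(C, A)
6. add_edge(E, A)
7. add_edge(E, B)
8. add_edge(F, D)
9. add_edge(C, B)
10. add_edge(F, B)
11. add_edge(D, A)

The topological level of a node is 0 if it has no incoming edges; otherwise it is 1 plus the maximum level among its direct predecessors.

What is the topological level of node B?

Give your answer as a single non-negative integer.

Op 1: add_edge(D, B). Edges now: 1
Op 2: add_edge(F, A). Edges now: 2
Op 3: add_edge(D, E). Edges now: 3
Op 4: add_edge(D, C). Edges now: 4
Op 5: add_edge(C, A). Edges now: 5
Op 6: add_edge(E, A). Edges now: 6
Op 7: add_edge(E, B). Edges now: 7
Op 8: add_edge(F, D). Edges now: 8
Op 9: add_edge(C, B). Edges now: 9
Op 10: add_edge(F, B). Edges now: 10
Op 11: add_edge(D, A). Edges now: 11
Compute levels (Kahn BFS):
  sources (in-degree 0): F
  process F: level=0
    F->A: in-degree(A)=3, level(A)>=1
    F->B: in-degree(B)=3, level(B)>=1
    F->D: in-degree(D)=0, level(D)=1, enqueue
  process D: level=1
    D->A: in-degree(A)=2, level(A)>=2
    D->B: in-degree(B)=2, level(B)>=2
    D->C: in-degree(C)=0, level(C)=2, enqueue
    D->E: in-degree(E)=0, level(E)=2, enqueue
  process C: level=2
    C->A: in-degree(A)=1, level(A)>=3
    C->B: in-degree(B)=1, level(B)>=3
  process E: level=2
    E->A: in-degree(A)=0, level(A)=3, enqueue
    E->B: in-degree(B)=0, level(B)=3, enqueue
  process A: level=3
  process B: level=3
All levels: A:3, B:3, C:2, D:1, E:2, F:0
level(B) = 3

Answer: 3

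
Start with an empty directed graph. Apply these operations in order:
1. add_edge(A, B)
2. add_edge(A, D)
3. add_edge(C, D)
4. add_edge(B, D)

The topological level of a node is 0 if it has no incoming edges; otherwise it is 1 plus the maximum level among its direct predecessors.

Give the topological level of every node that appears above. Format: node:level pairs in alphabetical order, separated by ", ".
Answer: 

Answer: A:0, B:1, C:0, D:2

Derivation:
Op 1: add_edge(A, B). Edges now: 1
Op 2: add_edge(A, D). Edges now: 2
Op 3: add_edge(C, D). Edges now: 3
Op 4: add_edge(B, D). Edges now: 4
Compute levels (Kahn BFS):
  sources (in-degree 0): A, C
  process A: level=0
    A->B: in-degree(B)=0, level(B)=1, enqueue
    A->D: in-degree(D)=2, level(D)>=1
  process C: level=0
    C->D: in-degree(D)=1, level(D)>=1
  process B: level=1
    B->D: in-degree(D)=0, level(D)=2, enqueue
  process D: level=2
All levels: A:0, B:1, C:0, D:2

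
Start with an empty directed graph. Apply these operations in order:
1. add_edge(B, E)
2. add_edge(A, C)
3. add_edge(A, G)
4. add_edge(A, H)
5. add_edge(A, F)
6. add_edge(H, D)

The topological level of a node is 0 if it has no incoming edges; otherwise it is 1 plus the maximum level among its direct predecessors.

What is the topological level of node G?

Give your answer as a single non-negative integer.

Answer: 1

Derivation:
Op 1: add_edge(B, E). Edges now: 1
Op 2: add_edge(A, C). Edges now: 2
Op 3: add_edge(A, G). Edges now: 3
Op 4: add_edge(A, H). Edges now: 4
Op 5: add_edge(A, F). Edges now: 5
Op 6: add_edge(H, D). Edges now: 6
Compute levels (Kahn BFS):
  sources (in-degree 0): A, B
  process A: level=0
    A->C: in-degree(C)=0, level(C)=1, enqueue
    A->F: in-degree(F)=0, level(F)=1, enqueue
    A->G: in-degree(G)=0, level(G)=1, enqueue
    A->H: in-degree(H)=0, level(H)=1, enqueue
  process B: level=0
    B->E: in-degree(E)=0, level(E)=1, enqueue
  process C: level=1
  process F: level=1
  process G: level=1
  process H: level=1
    H->D: in-degree(D)=0, level(D)=2, enqueue
  process E: level=1
  process D: level=2
All levels: A:0, B:0, C:1, D:2, E:1, F:1, G:1, H:1
level(G) = 1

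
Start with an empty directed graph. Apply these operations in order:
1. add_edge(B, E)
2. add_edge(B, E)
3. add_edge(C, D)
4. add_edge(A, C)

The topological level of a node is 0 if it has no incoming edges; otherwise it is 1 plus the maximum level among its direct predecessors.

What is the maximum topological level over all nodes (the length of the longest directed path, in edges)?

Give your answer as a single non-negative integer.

Op 1: add_edge(B, E). Edges now: 1
Op 2: add_edge(B, E) (duplicate, no change). Edges now: 1
Op 3: add_edge(C, D). Edges now: 2
Op 4: add_edge(A, C). Edges now: 3
Compute levels (Kahn BFS):
  sources (in-degree 0): A, B
  process A: level=0
    A->C: in-degree(C)=0, level(C)=1, enqueue
  process B: level=0
    B->E: in-degree(E)=0, level(E)=1, enqueue
  process C: level=1
    C->D: in-degree(D)=0, level(D)=2, enqueue
  process E: level=1
  process D: level=2
All levels: A:0, B:0, C:1, D:2, E:1
max level = 2

Answer: 2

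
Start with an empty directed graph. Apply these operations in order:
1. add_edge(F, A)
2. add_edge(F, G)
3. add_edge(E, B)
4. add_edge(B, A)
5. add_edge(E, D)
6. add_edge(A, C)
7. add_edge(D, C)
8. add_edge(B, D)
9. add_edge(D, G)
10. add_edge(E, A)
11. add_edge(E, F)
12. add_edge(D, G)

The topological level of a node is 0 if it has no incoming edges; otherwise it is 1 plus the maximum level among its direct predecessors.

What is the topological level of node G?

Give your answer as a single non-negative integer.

Op 1: add_edge(F, A). Edges now: 1
Op 2: add_edge(F, G). Edges now: 2
Op 3: add_edge(E, B). Edges now: 3
Op 4: add_edge(B, A). Edges now: 4
Op 5: add_edge(E, D). Edges now: 5
Op 6: add_edge(A, C). Edges now: 6
Op 7: add_edge(D, C). Edges now: 7
Op 8: add_edge(B, D). Edges now: 8
Op 9: add_edge(D, G). Edges now: 9
Op 10: add_edge(E, A). Edges now: 10
Op 11: add_edge(E, F). Edges now: 11
Op 12: add_edge(D, G) (duplicate, no change). Edges now: 11
Compute levels (Kahn BFS):
  sources (in-degree 0): E
  process E: level=0
    E->A: in-degree(A)=2, level(A)>=1
    E->B: in-degree(B)=0, level(B)=1, enqueue
    E->D: in-degree(D)=1, level(D)>=1
    E->F: in-degree(F)=0, level(F)=1, enqueue
  process B: level=1
    B->A: in-degree(A)=1, level(A)>=2
    B->D: in-degree(D)=0, level(D)=2, enqueue
  process F: level=1
    F->A: in-degree(A)=0, level(A)=2, enqueue
    F->G: in-degree(G)=1, level(G)>=2
  process D: level=2
    D->C: in-degree(C)=1, level(C)>=3
    D->G: in-degree(G)=0, level(G)=3, enqueue
  process A: level=2
    A->C: in-degree(C)=0, level(C)=3, enqueue
  process G: level=3
  process C: level=3
All levels: A:2, B:1, C:3, D:2, E:0, F:1, G:3
level(G) = 3

Answer: 3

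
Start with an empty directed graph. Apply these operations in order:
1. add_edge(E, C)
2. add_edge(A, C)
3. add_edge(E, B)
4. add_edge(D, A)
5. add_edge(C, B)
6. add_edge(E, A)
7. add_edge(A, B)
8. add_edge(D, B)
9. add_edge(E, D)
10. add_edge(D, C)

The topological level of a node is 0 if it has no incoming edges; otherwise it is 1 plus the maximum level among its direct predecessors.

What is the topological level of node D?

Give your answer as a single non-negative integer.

Answer: 1

Derivation:
Op 1: add_edge(E, C). Edges now: 1
Op 2: add_edge(A, C). Edges now: 2
Op 3: add_edge(E, B). Edges now: 3
Op 4: add_edge(D, A). Edges now: 4
Op 5: add_edge(C, B). Edges now: 5
Op 6: add_edge(E, A). Edges now: 6
Op 7: add_edge(A, B). Edges now: 7
Op 8: add_edge(D, B). Edges now: 8
Op 9: add_edge(E, D). Edges now: 9
Op 10: add_edge(D, C). Edges now: 10
Compute levels (Kahn BFS):
  sources (in-degree 0): E
  process E: level=0
    E->A: in-degree(A)=1, level(A)>=1
    E->B: in-degree(B)=3, level(B)>=1
    E->C: in-degree(C)=2, level(C)>=1
    E->D: in-degree(D)=0, level(D)=1, enqueue
  process D: level=1
    D->A: in-degree(A)=0, level(A)=2, enqueue
    D->B: in-degree(B)=2, level(B)>=2
    D->C: in-degree(C)=1, level(C)>=2
  process A: level=2
    A->B: in-degree(B)=1, level(B)>=3
    A->C: in-degree(C)=0, level(C)=3, enqueue
  process C: level=3
    C->B: in-degree(B)=0, level(B)=4, enqueue
  process B: level=4
All levels: A:2, B:4, C:3, D:1, E:0
level(D) = 1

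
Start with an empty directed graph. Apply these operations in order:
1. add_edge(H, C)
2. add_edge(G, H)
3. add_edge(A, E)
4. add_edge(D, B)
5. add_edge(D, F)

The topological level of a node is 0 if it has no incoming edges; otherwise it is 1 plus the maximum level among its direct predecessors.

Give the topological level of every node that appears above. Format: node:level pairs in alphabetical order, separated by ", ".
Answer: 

Op 1: add_edge(H, C). Edges now: 1
Op 2: add_edge(G, H). Edges now: 2
Op 3: add_edge(A, E). Edges now: 3
Op 4: add_edge(D, B). Edges now: 4
Op 5: add_edge(D, F). Edges now: 5
Compute levels (Kahn BFS):
  sources (in-degree 0): A, D, G
  process A: level=0
    A->E: in-degree(E)=0, level(E)=1, enqueue
  process D: level=0
    D->B: in-degree(B)=0, level(B)=1, enqueue
    D->F: in-degree(F)=0, level(F)=1, enqueue
  process G: level=0
    G->H: in-degree(H)=0, level(H)=1, enqueue
  process E: level=1
  process B: level=1
  process F: level=1
  process H: level=1
    H->C: in-degree(C)=0, level(C)=2, enqueue
  process C: level=2
All levels: A:0, B:1, C:2, D:0, E:1, F:1, G:0, H:1

Answer: A:0, B:1, C:2, D:0, E:1, F:1, G:0, H:1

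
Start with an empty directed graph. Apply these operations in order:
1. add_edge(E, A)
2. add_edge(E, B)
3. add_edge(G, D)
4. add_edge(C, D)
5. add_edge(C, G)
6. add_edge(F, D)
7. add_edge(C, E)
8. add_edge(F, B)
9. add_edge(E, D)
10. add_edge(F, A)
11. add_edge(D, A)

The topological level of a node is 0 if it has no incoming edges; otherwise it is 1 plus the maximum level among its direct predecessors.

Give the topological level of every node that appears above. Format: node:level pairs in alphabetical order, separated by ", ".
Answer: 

Answer: A:3, B:2, C:0, D:2, E:1, F:0, G:1

Derivation:
Op 1: add_edge(E, A). Edges now: 1
Op 2: add_edge(E, B). Edges now: 2
Op 3: add_edge(G, D). Edges now: 3
Op 4: add_edge(C, D). Edges now: 4
Op 5: add_edge(C, G). Edges now: 5
Op 6: add_edge(F, D). Edges now: 6
Op 7: add_edge(C, E). Edges now: 7
Op 8: add_edge(F, B). Edges now: 8
Op 9: add_edge(E, D). Edges now: 9
Op 10: add_edge(F, A). Edges now: 10
Op 11: add_edge(D, A). Edges now: 11
Compute levels (Kahn BFS):
  sources (in-degree 0): C, F
  process C: level=0
    C->D: in-degree(D)=3, level(D)>=1
    C->E: in-degree(E)=0, level(E)=1, enqueue
    C->G: in-degree(G)=0, level(G)=1, enqueue
  process F: level=0
    F->A: in-degree(A)=2, level(A)>=1
    F->B: in-degree(B)=1, level(B)>=1
    F->D: in-degree(D)=2, level(D)>=1
  process E: level=1
    E->A: in-degree(A)=1, level(A)>=2
    E->B: in-degree(B)=0, level(B)=2, enqueue
    E->D: in-degree(D)=1, level(D)>=2
  process G: level=1
    G->D: in-degree(D)=0, level(D)=2, enqueue
  process B: level=2
  process D: level=2
    D->A: in-degree(A)=0, level(A)=3, enqueue
  process A: level=3
All levels: A:3, B:2, C:0, D:2, E:1, F:0, G:1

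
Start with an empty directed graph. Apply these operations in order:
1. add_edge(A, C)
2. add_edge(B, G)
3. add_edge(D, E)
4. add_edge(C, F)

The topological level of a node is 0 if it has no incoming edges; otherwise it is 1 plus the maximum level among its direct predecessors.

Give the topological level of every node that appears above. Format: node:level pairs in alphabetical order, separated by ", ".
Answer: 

Answer: A:0, B:0, C:1, D:0, E:1, F:2, G:1

Derivation:
Op 1: add_edge(A, C). Edges now: 1
Op 2: add_edge(B, G). Edges now: 2
Op 3: add_edge(D, E). Edges now: 3
Op 4: add_edge(C, F). Edges now: 4
Compute levels (Kahn BFS):
  sources (in-degree 0): A, B, D
  process A: level=0
    A->C: in-degree(C)=0, level(C)=1, enqueue
  process B: level=0
    B->G: in-degree(G)=0, level(G)=1, enqueue
  process D: level=0
    D->E: in-degree(E)=0, level(E)=1, enqueue
  process C: level=1
    C->F: in-degree(F)=0, level(F)=2, enqueue
  process G: level=1
  process E: level=1
  process F: level=2
All levels: A:0, B:0, C:1, D:0, E:1, F:2, G:1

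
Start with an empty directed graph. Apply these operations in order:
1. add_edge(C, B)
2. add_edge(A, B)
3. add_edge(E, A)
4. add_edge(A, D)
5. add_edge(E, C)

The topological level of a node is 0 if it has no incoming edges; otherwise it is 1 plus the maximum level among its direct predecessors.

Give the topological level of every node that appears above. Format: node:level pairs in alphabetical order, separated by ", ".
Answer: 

Op 1: add_edge(C, B). Edges now: 1
Op 2: add_edge(A, B). Edges now: 2
Op 3: add_edge(E, A). Edges now: 3
Op 4: add_edge(A, D). Edges now: 4
Op 5: add_edge(E, C). Edges now: 5
Compute levels (Kahn BFS):
  sources (in-degree 0): E
  process E: level=0
    E->A: in-degree(A)=0, level(A)=1, enqueue
    E->C: in-degree(C)=0, level(C)=1, enqueue
  process A: level=1
    A->B: in-degree(B)=1, level(B)>=2
    A->D: in-degree(D)=0, level(D)=2, enqueue
  process C: level=1
    C->B: in-degree(B)=0, level(B)=2, enqueue
  process D: level=2
  process B: level=2
All levels: A:1, B:2, C:1, D:2, E:0

Answer: A:1, B:2, C:1, D:2, E:0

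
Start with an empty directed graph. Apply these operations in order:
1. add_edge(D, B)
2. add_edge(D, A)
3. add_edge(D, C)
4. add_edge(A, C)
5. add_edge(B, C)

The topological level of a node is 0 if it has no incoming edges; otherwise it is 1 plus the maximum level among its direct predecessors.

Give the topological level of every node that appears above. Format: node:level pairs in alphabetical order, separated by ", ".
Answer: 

Answer: A:1, B:1, C:2, D:0

Derivation:
Op 1: add_edge(D, B). Edges now: 1
Op 2: add_edge(D, A). Edges now: 2
Op 3: add_edge(D, C). Edges now: 3
Op 4: add_edge(A, C). Edges now: 4
Op 5: add_edge(B, C). Edges now: 5
Compute levels (Kahn BFS):
  sources (in-degree 0): D
  process D: level=0
    D->A: in-degree(A)=0, level(A)=1, enqueue
    D->B: in-degree(B)=0, level(B)=1, enqueue
    D->C: in-degree(C)=2, level(C)>=1
  process A: level=1
    A->C: in-degree(C)=1, level(C)>=2
  process B: level=1
    B->C: in-degree(C)=0, level(C)=2, enqueue
  process C: level=2
All levels: A:1, B:1, C:2, D:0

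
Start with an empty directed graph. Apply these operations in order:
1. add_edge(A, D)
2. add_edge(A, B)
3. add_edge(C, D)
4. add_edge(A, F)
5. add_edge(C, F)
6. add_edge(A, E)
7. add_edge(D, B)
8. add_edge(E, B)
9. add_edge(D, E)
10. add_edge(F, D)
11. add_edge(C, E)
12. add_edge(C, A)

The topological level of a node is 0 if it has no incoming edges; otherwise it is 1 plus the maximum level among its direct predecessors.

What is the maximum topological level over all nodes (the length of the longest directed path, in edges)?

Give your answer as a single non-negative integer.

Answer: 5

Derivation:
Op 1: add_edge(A, D). Edges now: 1
Op 2: add_edge(A, B). Edges now: 2
Op 3: add_edge(C, D). Edges now: 3
Op 4: add_edge(A, F). Edges now: 4
Op 5: add_edge(C, F). Edges now: 5
Op 6: add_edge(A, E). Edges now: 6
Op 7: add_edge(D, B). Edges now: 7
Op 8: add_edge(E, B). Edges now: 8
Op 9: add_edge(D, E). Edges now: 9
Op 10: add_edge(F, D). Edges now: 10
Op 11: add_edge(C, E). Edges now: 11
Op 12: add_edge(C, A). Edges now: 12
Compute levels (Kahn BFS):
  sources (in-degree 0): C
  process C: level=0
    C->A: in-degree(A)=0, level(A)=1, enqueue
    C->D: in-degree(D)=2, level(D)>=1
    C->E: in-degree(E)=2, level(E)>=1
    C->F: in-degree(F)=1, level(F)>=1
  process A: level=1
    A->B: in-degree(B)=2, level(B)>=2
    A->D: in-degree(D)=1, level(D)>=2
    A->E: in-degree(E)=1, level(E)>=2
    A->F: in-degree(F)=0, level(F)=2, enqueue
  process F: level=2
    F->D: in-degree(D)=0, level(D)=3, enqueue
  process D: level=3
    D->B: in-degree(B)=1, level(B)>=4
    D->E: in-degree(E)=0, level(E)=4, enqueue
  process E: level=4
    E->B: in-degree(B)=0, level(B)=5, enqueue
  process B: level=5
All levels: A:1, B:5, C:0, D:3, E:4, F:2
max level = 5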